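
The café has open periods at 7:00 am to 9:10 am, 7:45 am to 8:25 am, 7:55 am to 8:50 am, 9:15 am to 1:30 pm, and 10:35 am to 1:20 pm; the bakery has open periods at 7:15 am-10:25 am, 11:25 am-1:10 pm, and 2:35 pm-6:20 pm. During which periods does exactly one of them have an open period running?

First set merges to 7:00 am-9:10 am, 9:15 am-1:30 pm.
A \ B = 7:00 am-7:15 am, 10:25 am-11:25 am, 1:10 pm-1:30 pm.
B \ A = 9:10 am-9:15 am, 2:35 pm-6:20 pm.
Union of the two gives the symmetric difference.

7:00 am-7:15 am, 9:10 am-9:15 am, 10:25 am-11:25 am, 1:10 pm-1:30 pm, 2:35 pm-6:20 pm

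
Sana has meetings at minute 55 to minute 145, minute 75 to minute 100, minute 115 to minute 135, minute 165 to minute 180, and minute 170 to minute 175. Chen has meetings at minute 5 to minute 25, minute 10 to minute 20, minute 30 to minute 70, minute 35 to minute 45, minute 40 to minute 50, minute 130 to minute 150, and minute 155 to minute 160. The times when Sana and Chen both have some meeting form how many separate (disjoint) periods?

First set merges to minute 55 to minute 145, minute 165 to minute 180.
Second set merges to minute 5 to minute 25, minute 30 to minute 70, minute 130 to minute 150, minute 155 to minute 160.
A ∩ B = minute 55 to minute 70, minute 130 to minute 145.
That is 2 disjoint pieces.

2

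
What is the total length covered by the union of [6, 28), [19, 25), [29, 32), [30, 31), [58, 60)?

Merged: [6, 28), [29, 32), [58, 60).
Lengths: 22 + 3 + 2 = 27.

27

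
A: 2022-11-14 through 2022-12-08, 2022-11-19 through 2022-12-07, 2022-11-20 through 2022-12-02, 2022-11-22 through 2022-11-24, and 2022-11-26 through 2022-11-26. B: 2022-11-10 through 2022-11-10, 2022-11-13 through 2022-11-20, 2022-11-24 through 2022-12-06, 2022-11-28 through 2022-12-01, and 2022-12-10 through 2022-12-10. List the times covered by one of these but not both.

First set merges to 2022-11-14 through 2022-12-08.
Second set merges to 2022-11-10 through 2022-11-10, 2022-11-13 through 2022-11-20, 2022-11-24 through 2022-12-06, 2022-12-10 through 2022-12-10.
A \ B = 2022-11-21 through 2022-11-23, 2022-12-07 through 2022-12-08.
B \ A = 2022-11-10 through 2022-11-10, 2022-11-13 through 2022-11-13, 2022-12-10 through 2022-12-10.
Union of the two gives the symmetric difference.

2022-11-10 through 2022-11-10, 2022-11-13 through 2022-11-13, 2022-11-21 through 2022-11-23, 2022-12-07 through 2022-12-08, 2022-12-10 through 2022-12-10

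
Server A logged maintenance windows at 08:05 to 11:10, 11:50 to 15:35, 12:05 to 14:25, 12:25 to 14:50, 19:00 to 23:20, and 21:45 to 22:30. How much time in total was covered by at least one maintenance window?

11 h 10 min

Merged: 08:05–11:10, 11:50–15:35, 19:00–23:20.
Lengths: 3 h 5 min + 3 h 45 min + 4 h 20 min = 11 h 10 min.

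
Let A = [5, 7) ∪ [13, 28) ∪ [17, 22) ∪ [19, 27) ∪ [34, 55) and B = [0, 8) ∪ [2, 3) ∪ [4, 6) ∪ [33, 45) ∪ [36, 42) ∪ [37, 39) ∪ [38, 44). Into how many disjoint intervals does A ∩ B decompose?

2

A, merged: [5, 7), [13, 28), [34, 55).
B, merged: [0, 8), [33, 45).
A ∩ B = [5, 7), [34, 45).
That is 2 disjoint pieces.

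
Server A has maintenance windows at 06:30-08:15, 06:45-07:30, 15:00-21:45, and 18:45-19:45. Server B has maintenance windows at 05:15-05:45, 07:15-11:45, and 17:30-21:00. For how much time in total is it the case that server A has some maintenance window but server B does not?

4 h

A, merged: 06:30-08:15, 15:00-21:45.
A \ B = 06:30-07:15, 15:00-17:30, 21:00-21:45.
Total: 45 min + 2 h 30 min + 45 min = 4 h.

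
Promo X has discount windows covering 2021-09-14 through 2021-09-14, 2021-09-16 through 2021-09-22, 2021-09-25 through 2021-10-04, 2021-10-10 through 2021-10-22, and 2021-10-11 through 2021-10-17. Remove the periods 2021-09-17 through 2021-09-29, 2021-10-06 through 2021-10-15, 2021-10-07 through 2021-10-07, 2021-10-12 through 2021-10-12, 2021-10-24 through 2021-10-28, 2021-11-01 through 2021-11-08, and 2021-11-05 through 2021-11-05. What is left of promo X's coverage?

A, merged: 2021-09-14 through 2021-09-14, 2021-09-16 through 2021-09-22, 2021-09-25 through 2021-10-04, 2021-10-10 through 2021-10-22.
B, merged: 2021-09-17 through 2021-09-29, 2021-10-06 through 2021-10-15, 2021-10-24 through 2021-10-28, 2021-11-01 through 2021-11-08.
2021-09-14 through 2021-09-14: no B overlap → unchanged.
2021-09-16 through 2021-09-22 minus B → 2021-09-16 through 2021-09-16.
2021-09-25 through 2021-10-04 minus B → 2021-09-30 through 2021-10-04.
2021-10-10 through 2021-10-22 minus B → 2021-10-16 through 2021-10-22.

2021-09-14 through 2021-09-14, 2021-09-16 through 2021-09-16, 2021-09-30 through 2021-10-04, 2021-10-16 through 2021-10-22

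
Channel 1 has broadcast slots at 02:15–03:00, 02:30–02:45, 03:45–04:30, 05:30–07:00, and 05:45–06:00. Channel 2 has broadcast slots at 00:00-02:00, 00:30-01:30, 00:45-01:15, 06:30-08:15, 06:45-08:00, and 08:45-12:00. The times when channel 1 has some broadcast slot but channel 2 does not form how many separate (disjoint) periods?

Merge the first list: 02:15–03:00, 03:45–04:30, 05:30–07:00.
Merge the second list: 00:00–02:00, 06:30–08:15, 08:45–12:00.
A \ B = 02:15–03:00, 03:45–04:30, 05:30–06:30.
That is 3 disjoint pieces.

3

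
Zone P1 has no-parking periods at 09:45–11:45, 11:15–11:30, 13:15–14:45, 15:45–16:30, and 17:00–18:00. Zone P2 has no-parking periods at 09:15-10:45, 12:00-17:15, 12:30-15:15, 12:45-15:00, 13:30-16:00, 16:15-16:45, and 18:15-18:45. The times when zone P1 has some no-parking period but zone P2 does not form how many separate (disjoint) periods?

First set merges to 09:45–11:45, 13:15–14:45, 15:45–16:30, 17:00–18:00.
Second set merges to 09:15–10:45, 12:00–17:15, 18:15–18:45.
A \ B = 10:45–11:45, 17:15–18:00.
That is 2 disjoint pieces.

2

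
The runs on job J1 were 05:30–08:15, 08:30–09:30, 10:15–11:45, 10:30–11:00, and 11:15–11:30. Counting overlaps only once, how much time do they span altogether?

5 h 15 min

Merged: 05:30–08:15, 08:30–09:30, 10:15–11:45.
Lengths: 2 h 45 min + 1 h + 1 h 30 min = 5 h 15 min.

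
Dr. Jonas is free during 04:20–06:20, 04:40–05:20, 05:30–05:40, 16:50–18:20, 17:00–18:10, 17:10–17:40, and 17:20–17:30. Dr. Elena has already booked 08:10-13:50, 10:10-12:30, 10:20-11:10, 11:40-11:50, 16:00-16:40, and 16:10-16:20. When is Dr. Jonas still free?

04:20–06:20, 16:50–18:20

First set merges to 04:20–06:20, 16:50–18:20.
Second set merges to 08:10–13:50, 16:00–16:40.
04:20–06:20: nothing removed.
16:50–18:20: nothing removed.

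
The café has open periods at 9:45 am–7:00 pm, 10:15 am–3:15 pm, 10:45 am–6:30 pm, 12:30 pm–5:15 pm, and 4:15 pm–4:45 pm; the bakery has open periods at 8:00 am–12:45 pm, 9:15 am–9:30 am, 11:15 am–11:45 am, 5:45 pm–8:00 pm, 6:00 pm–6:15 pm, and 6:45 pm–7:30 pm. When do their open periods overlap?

9:45 am-12:45 pm, 5:45 pm-7:00 pm

A, merged: 9:45 am-7:00 pm.
B, merged: 8:00 am-12:45 pm, 5:45 pm-8:00 pm.
9:45 am-7:00 pm meets the second set on 9:45 am-12:45 pm, 5:45 pm-7:00 pm.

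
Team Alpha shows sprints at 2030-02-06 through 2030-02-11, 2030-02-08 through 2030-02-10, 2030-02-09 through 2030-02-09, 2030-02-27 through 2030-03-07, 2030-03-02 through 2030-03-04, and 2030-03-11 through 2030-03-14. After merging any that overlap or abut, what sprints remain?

2030-02-08 through 2030-02-10 overlaps/touches 2030-02-06 through 2030-02-11 → extend to 2030-02-06 through 2030-02-11.
2030-02-09 through 2030-02-09 overlaps/touches 2030-02-06 through 2030-02-11 → extend to 2030-02-06 through 2030-02-11.
2030-02-27 through 2030-03-07 is disjoint → start new block.
2030-03-02 through 2030-03-04 overlaps/touches 2030-02-27 through 2030-03-07 → extend to 2030-02-27 through 2030-03-07.
2030-03-11 through 2030-03-14 is disjoint → start new block.

2030-02-06 through 2030-02-11, 2030-02-27 through 2030-03-07, 2030-03-11 through 2030-03-14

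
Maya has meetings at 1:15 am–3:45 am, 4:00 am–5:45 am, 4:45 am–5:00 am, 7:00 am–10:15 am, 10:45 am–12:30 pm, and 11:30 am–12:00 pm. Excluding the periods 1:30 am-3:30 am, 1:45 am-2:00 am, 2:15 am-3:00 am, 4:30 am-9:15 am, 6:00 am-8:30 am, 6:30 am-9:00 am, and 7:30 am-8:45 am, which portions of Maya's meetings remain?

A, merged: 1:15 am-3:45 am, 4:00 am-5:45 am, 7:00 am-10:15 am, 10:45 am-12:30 pm.
B, merged: 1:30 am-3:30 am, 4:30 am-9:15 am.
1:15 am-3:45 am \ B = 1:15 am-1:30 am, 3:30 am-3:45 am.
4:00 am-5:45 am \ B = 4:00 am-4:30 am.
7:00 am-10:15 am \ B = 9:15 am-10:15 am.
10:45 am-12:30 pm: nothing removed.

1:15 am-1:30 am, 3:30 am-3:45 am, 4:00 am-4:30 am, 9:15 am-10:15 am, 10:45 am-12:30 pm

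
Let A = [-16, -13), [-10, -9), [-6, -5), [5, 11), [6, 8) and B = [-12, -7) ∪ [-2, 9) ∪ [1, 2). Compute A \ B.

[-16, -13) ∪ [-6, -5) ∪ [9, 11)

A, merged: [-16, -13), [-10, -9), [-6, -5), [5, 11).
B, merged: [-12, -7), [-2, 9).
[-16, -13): no B overlap → unchanged.
[-10, -9): fully covered by B → removed.
[-6, -5): no B overlap → unchanged.
[5, 11) minus B → [9, 11).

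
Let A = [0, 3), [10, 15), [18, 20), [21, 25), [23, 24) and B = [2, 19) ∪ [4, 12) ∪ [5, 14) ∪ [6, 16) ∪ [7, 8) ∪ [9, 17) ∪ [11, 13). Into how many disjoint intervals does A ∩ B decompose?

3

A, merged: [0, 3), [10, 15), [18, 20), [21, 25).
B, merged: [2, 19).
A ∩ B = [2, 3), [10, 15), [18, 19).
That is 3 disjoint pieces.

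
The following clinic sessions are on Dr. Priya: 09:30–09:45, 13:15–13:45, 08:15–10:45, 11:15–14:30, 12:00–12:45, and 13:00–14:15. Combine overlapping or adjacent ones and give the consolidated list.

08:15–10:45, 11:15–14:30

Sort by start: 08:15–10:45, 09:30–09:45, 11:15–14:30, 12:00–12:45, 13:00–14:15, 13:15–13:45.
09:30–09:45 overlaps/touches 08:15–10:45 → extend to 08:15–10:45.
11:15–14:30 is disjoint → start new block.
12:00–12:45 overlaps/touches 11:15–14:30 → extend to 11:15–14:30.
13:00–14:15 overlaps/touches 11:15–14:30 → extend to 11:15–14:30.
13:15–13:45 overlaps/touches 11:15–14:30 → extend to 11:15–14:30.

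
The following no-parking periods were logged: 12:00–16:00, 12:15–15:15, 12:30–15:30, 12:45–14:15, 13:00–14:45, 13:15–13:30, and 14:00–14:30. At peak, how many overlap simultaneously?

6

Sweep endpoints in order; track running count of active intervals.
Peak of 6 reached at 13:15.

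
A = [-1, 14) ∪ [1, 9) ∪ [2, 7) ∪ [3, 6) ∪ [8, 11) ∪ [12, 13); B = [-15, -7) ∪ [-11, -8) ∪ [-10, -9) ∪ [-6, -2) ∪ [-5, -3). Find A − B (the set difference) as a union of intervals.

[-1, 14)

Merge the first list: [-1, 14).
Merge the second list: [-15, -7), [-6, -2).
[-1, 14): nothing removed.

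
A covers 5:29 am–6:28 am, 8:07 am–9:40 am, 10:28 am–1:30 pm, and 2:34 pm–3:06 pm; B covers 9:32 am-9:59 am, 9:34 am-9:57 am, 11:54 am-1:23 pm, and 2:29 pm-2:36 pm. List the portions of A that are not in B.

5:29 am–6:28 am, 8:07 am–9:32 am, 10:28 am–11:54 am, 1:23 pm–1:30 pm, 2:36 pm–3:06 pm

B, merged: 9:32 am–9:59 am, 11:54 am–1:23 pm, 2:29 pm–2:36 pm.
5:29 am–6:28 am: no B overlap → unchanged.
8:07 am–9:40 am minus B → 8:07 am–9:32 am.
10:28 am–1:30 pm minus B → 10:28 am–11:54 am, 1:23 pm–1:30 pm.
2:34 pm–3:06 pm minus B → 2:36 pm–3:06 pm.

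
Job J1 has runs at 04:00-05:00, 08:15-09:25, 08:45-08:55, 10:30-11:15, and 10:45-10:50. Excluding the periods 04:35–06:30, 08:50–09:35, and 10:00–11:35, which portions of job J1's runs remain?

04:00–04:35, 08:15–08:50

First set merges to 04:00–05:00, 08:15–09:25, 10:30–11:15.
04:00–05:00 with B removed leaves 04:00–04:35.
08:15–09:25 with B removed leaves 08:15–08:50.
10:30–11:15 lies entirely inside B → drops out.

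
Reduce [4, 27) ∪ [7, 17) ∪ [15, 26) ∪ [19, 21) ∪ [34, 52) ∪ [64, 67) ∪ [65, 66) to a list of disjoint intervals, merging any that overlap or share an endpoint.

[4, 27) ∪ [34, 52) ∪ [64, 67)

[7, 17) overlaps/touches [4, 27) → extend to [4, 27).
[15, 26) overlaps/touches [4, 27) → extend to [4, 27).
[19, 21) overlaps/touches [4, 27) → extend to [4, 27).
[34, 52) is disjoint → start new block.
[64, 67) is disjoint → start new block.
[65, 66) overlaps/touches [64, 67) → extend to [64, 67).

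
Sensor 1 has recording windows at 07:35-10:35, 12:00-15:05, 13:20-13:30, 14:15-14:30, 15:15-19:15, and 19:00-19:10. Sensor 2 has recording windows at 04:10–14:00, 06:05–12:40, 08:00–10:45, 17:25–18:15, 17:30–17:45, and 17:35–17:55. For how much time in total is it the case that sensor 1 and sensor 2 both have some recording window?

5 h 50 min

Merge the first list: 07:35-10:35, 12:00-15:05, 15:15-19:15.
Merge the second list: 04:10-14:00, 17:25-18:15.
A ∩ B = 07:35-10:35, 12:00-14:00, 17:25-18:15.
Total: 3 h + 2 h + 50 min = 5 h 50 min.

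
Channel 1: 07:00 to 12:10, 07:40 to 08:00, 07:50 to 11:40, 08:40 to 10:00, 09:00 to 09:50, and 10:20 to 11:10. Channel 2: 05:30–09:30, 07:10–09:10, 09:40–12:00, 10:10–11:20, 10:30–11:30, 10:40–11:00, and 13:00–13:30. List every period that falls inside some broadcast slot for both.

07:00-09:30, 09:40-12:00

A, merged: 07:00-12:10.
B, merged: 05:30-09:30, 09:40-12:00, 13:00-13:30.
07:00-12:10 meets the second set on 07:00-09:30, 09:40-12:00.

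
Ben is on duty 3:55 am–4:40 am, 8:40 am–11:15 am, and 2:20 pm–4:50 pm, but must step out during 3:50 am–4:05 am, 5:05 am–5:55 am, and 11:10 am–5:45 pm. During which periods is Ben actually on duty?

3:55 am-4:40 am minus B → 4:05 am-4:40 am.
8:40 am-11:15 am minus B → 8:40 am-11:10 am.
2:20 pm-4:50 pm: fully covered by B → removed.

4:05 am-4:40 am, 8:40 am-11:10 am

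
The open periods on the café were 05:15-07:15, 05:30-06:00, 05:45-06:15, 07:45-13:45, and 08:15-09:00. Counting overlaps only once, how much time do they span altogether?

8 h

Merged: 05:15-07:15, 07:45-13:45.
Lengths: 2 h + 6 h = 8 h.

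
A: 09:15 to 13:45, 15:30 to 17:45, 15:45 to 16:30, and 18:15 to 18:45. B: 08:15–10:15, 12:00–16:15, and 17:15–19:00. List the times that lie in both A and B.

09:15–10:15, 12:00–13:45, 15:30–16:15, 17:15–17:45, 18:15–18:45

A, merged: 09:15–13:45, 15:30–17:45, 18:15–18:45.
09:15–13:45 overlaps B on 09:15–10:15, 12:00–13:45.
15:30–17:45 overlaps B on 15:30–16:15, 17:15–17:45.
18:15–18:45 overlaps B on 18:15–18:45.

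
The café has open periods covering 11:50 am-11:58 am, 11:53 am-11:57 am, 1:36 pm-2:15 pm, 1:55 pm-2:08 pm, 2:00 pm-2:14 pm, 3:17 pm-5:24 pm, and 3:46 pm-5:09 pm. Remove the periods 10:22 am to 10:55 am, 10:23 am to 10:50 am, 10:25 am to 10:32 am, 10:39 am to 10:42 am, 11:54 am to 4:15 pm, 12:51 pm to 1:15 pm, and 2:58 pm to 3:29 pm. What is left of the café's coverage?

A, merged: 11:50 am–11:58 am, 1:36 pm–2:15 pm, 3:17 pm–5:24 pm.
B, merged: 10:22 am–10:55 am, 11:54 am–4:15 pm.
11:50 am–11:58 am \ B = 11:50 am–11:54 am.
1:36 pm–2:15 pm: entirely removed.
3:17 pm–5:24 pm \ B = 4:15 pm–5:24 pm.

11:50 am–11:54 am, 4:15 pm–5:24 pm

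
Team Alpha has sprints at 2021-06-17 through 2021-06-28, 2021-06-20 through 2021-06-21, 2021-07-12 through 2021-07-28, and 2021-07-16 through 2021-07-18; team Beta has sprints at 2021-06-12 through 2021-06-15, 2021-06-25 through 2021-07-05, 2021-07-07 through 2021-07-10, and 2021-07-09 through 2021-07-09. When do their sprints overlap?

A, merged: 2021-06-17 through 2021-06-28, 2021-07-12 through 2021-07-28.
B, merged: 2021-06-12 through 2021-06-15, 2021-06-25 through 2021-07-05, 2021-07-07 through 2021-07-10.
2021-06-17 through 2021-06-28 meets the second set on 2021-06-25 through 2021-06-28.
2021-07-12 through 2021-07-28: no overlap with the second set.

2021-06-25 through 2021-06-28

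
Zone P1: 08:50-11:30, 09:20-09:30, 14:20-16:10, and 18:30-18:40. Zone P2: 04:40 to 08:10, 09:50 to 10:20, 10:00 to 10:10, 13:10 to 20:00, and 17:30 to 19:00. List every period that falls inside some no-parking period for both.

09:50-10:20, 14:20-16:10, 18:30-18:40

First set merges to 08:50-11:30, 14:20-16:10, 18:30-18:40.
Second set merges to 04:40-08:10, 09:50-10:20, 13:10-20:00.
08:50-11:30 meets the second set on 09:50-10:20.
14:20-16:10 meets the second set on 14:20-16:10.
18:30-18:40 meets the second set on 18:30-18:40.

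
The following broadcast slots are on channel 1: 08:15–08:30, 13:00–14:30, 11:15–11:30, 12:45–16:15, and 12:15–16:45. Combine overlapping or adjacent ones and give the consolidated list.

08:15–08:30, 11:15–11:30, 12:15–16:45

Sort by start: 08:15–08:30, 11:15–11:30, 12:15–16:45, 12:45–16:15, 13:00–14:30.
11:15–11:30 is disjoint → start new block.
12:15–16:45 is disjoint → start new block.
12:45–16:15 overlaps/touches 12:15–16:45 → extend to 12:15–16:45.
13:00–14:30 overlaps/touches 12:15–16:45 → extend to 12:15–16:45.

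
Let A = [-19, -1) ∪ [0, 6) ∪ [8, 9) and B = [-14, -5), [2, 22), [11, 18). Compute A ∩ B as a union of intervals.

Second set merges to [-14, -5), [2, 22).
[-19, -1) ∩ B → [-14, -5).
[0, 6) ∩ B → [2, 6).
[8, 9) ∩ B → [8, 9).

[-14, -5) ∪ [2, 6) ∪ [8, 9)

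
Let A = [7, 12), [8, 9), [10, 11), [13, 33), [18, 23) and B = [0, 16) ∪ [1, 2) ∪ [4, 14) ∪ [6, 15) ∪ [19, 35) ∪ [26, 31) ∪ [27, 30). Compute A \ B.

A, merged: [7, 12), [13, 33).
B, merged: [0, 16), [19, 35).
[7, 12): entirely removed.
[13, 33) \ B = [16, 19).

[16, 19)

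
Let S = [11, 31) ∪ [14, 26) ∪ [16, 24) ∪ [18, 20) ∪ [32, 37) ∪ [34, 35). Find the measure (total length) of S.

25

Merged: [11, 31), [32, 37).
Lengths: 20 + 5 = 25.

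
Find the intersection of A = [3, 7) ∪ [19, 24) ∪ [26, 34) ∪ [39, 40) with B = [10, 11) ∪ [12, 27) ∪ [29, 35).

[3, 7) meets no B interval.
[19, 24) ∩ B → [19, 24).
[26, 34) ∩ B → [26, 27), [29, 34).
[39, 40) meets no B interval.

[19, 24) ∪ [26, 27) ∪ [29, 34)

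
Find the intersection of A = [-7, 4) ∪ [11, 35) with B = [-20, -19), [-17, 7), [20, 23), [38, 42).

[-7, 4) ∪ [20, 23)

[-7, 4) ∩ B → [-7, 4).
[11, 35) ∩ B → [20, 23).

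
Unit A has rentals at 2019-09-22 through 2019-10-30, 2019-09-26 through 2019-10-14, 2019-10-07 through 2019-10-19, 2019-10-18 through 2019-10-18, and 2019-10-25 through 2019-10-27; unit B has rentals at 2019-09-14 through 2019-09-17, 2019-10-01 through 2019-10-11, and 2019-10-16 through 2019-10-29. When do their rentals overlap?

First set merges to 2019-09-22 through 2019-10-30.
2019-09-22 through 2019-10-30 ∩ B → 2019-10-01 through 2019-10-11, 2019-10-16 through 2019-10-29.

2019-10-01 through 2019-10-11, 2019-10-16 through 2019-10-29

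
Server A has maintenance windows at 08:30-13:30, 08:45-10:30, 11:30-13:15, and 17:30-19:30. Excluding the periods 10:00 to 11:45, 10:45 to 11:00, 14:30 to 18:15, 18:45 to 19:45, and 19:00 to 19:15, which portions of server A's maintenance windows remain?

08:30–10:00, 11:45–13:30, 18:15–18:45

First set merges to 08:30–13:30, 17:30–19:30.
Second set merges to 10:00–11:45, 14:30–18:15, 18:45–19:45.
08:30–13:30 with B removed leaves 08:30–10:00, 11:45–13:30.
17:30–19:30 with B removed leaves 18:15–18:45.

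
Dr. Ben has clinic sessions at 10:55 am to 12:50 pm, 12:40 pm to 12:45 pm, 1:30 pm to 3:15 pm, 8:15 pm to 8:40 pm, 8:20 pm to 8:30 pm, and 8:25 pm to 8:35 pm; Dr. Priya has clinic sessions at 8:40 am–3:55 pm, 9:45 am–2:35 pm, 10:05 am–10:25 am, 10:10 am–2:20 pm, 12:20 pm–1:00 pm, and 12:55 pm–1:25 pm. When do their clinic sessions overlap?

Merge the first list: 10:55 am-12:50 pm, 1:30 pm-3:15 pm, 8:15 pm-8:40 pm.
Merge the second list: 8:40 am-3:55 pm.
10:55 am-12:50 pm meets the second set on 10:55 am-12:50 pm.
1:30 pm-3:15 pm meets the second set on 1:30 pm-3:15 pm.
8:15 pm-8:40 pm: no overlap with the second set.

10:55 am-12:50 pm, 1:30 pm-3:15 pm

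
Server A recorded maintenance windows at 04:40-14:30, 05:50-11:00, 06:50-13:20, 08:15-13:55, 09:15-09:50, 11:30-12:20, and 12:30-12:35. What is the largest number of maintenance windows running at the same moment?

5

Sweep endpoints in order; track running count of active intervals.
Peak of 5 reached at 09:15.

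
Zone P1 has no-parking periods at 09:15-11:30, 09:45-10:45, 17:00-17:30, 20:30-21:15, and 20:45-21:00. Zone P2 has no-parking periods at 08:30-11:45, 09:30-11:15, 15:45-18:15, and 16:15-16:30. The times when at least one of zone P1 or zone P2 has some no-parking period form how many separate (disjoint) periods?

A, merged: 09:15-11:30, 17:00-17:30, 20:30-21:15.
B, merged: 08:30-11:45, 15:45-18:15.
A ∪ B = 08:30-11:45, 15:45-18:15, 20:30-21:15.
That is 3 disjoint pieces.

3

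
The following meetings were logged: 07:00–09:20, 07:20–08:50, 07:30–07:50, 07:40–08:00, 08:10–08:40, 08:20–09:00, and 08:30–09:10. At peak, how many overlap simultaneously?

5

Walk the sorted start/end points keeping a running depth.
The depth first hits 5 at 08:30.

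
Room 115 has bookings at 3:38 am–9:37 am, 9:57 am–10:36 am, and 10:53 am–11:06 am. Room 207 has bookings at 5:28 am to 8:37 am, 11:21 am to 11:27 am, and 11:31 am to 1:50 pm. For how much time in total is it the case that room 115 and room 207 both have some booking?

A ∩ B = 5:28 am-8:37 am.
Total: 3 h 9 min.

3 h 9 min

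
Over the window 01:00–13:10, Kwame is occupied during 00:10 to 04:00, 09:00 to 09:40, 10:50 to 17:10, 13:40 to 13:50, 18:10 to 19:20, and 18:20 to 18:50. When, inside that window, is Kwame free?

Covered (merged): 00:10-04:00, 09:00-09:40, 10:50-17:10, 18:10-19:20.
Uncovered inside 01:00-13:10: 04:00-09:00, 09:40-10:50.

04:00-09:00, 09:40-10:50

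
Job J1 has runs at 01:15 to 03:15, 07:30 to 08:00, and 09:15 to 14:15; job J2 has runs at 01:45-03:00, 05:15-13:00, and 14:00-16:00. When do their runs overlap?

01:15–03:15 overlaps B on 01:45–03:00.
07:30–08:00 overlaps B on 07:30–08:00.
09:15–14:15 overlaps B on 09:15–13:00, 14:00–14:15.

01:45–03:00, 07:30–08:00, 09:15–13:00, 14:00–14:15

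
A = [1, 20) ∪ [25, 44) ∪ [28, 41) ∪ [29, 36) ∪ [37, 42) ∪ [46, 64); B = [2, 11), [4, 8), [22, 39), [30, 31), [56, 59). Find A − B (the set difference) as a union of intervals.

First set merges to [1, 20), [25, 44), [46, 64).
Second set merges to [2, 11), [22, 39), [56, 59).
[1, 20) \ B = [1, 2), [11, 20).
[25, 44) \ B = [39, 44).
[46, 64) \ B = [46, 56), [59, 64).

[1, 2) ∪ [11, 20) ∪ [39, 44) ∪ [46, 56) ∪ [59, 64)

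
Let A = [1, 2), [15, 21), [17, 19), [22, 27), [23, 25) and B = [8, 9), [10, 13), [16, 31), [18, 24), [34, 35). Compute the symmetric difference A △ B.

[1, 2) ∪ [8, 9) ∪ [10, 13) ∪ [15, 16) ∪ [21, 22) ∪ [27, 31) ∪ [34, 35)

A, merged: [1, 2), [15, 21), [22, 27).
B, merged: [8, 9), [10, 13), [16, 31), [34, 35).
A \ B = [1, 2), [15, 16).
B \ A = [8, 9), [10, 13), [21, 22), [27, 31), [34, 35).
Union of the two gives the symmetric difference.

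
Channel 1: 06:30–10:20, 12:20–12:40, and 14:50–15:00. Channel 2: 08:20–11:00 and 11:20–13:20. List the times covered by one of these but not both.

A \ B = 06:30–08:20, 14:50–15:00.
B \ A = 10:20–11:00, 11:20–12:20, 12:40–13:20.
Union of the two gives the symmetric difference.

06:30–08:20, 10:20–11:00, 11:20–12:20, 12:40–13:20, 14:50–15:00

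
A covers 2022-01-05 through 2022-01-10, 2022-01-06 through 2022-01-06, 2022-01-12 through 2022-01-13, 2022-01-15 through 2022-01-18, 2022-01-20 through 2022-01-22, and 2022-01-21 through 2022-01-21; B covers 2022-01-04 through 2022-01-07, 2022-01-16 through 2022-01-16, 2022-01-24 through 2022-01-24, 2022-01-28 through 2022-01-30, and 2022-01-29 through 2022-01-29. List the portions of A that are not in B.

2022-01-08 through 2022-01-10, 2022-01-12 through 2022-01-13, 2022-01-15 through 2022-01-15, 2022-01-17 through 2022-01-18, 2022-01-20 through 2022-01-22

A, merged: 2022-01-05 through 2022-01-10, 2022-01-12 through 2022-01-13, 2022-01-15 through 2022-01-18, 2022-01-20 through 2022-01-22.
B, merged: 2022-01-04 through 2022-01-07, 2022-01-16 through 2022-01-16, 2022-01-24 through 2022-01-24, 2022-01-28 through 2022-01-30.
2022-01-05 through 2022-01-10 \ B = 2022-01-08 through 2022-01-10.
2022-01-12 through 2022-01-13: nothing removed.
2022-01-15 through 2022-01-18 \ B = 2022-01-15 through 2022-01-15, 2022-01-17 through 2022-01-18.
2022-01-20 through 2022-01-22: nothing removed.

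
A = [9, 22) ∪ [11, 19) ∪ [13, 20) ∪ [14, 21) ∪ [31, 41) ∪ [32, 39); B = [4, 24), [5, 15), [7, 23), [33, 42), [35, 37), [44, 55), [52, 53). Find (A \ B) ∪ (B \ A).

First set merges to [9, 22), [31, 41).
Second set merges to [4, 24), [33, 42), [44, 55).
A but not B: [31, 33).
B but not A: [4, 9), [22, 24), [41, 42), [44, 55).
Combining gives A △ B.

[4, 9) ∪ [22, 24) ∪ [31, 33) ∪ [41, 42) ∪ [44, 55)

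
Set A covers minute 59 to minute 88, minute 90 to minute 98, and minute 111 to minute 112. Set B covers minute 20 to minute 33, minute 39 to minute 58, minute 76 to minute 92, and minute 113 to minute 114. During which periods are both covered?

minute 59 to minute 88 meets the second set on minute 76 to minute 88.
minute 90 to minute 98 meets the second set on minute 90 to minute 92.
minute 111 to minute 112: no overlap with the second set.

minute 76 to minute 88, minute 90 to minute 92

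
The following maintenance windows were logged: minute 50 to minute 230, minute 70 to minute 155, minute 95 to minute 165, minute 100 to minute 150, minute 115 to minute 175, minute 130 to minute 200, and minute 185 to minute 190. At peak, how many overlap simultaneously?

At minute 130, 6 of the intervals are simultaneously active.
No point has more.

6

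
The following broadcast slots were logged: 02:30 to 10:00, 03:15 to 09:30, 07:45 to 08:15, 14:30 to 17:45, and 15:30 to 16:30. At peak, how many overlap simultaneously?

3

Walk the sorted start/end points keeping a running depth.
The depth first hits 3 at 07:45.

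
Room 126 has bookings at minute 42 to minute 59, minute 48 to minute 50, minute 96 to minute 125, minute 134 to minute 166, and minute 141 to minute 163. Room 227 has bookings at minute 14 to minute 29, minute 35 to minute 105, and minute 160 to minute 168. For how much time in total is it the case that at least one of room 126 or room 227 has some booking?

A, merged: minute 42 to minute 59, minute 96 to minute 125, minute 134 to minute 166.
A ∪ B = minute 14 to minute 29, minute 35 to minute 125, minute 134 to minute 168.
Total: 15 minutes + 90 minutes + 34 minutes = 139 minutes.

139 minutes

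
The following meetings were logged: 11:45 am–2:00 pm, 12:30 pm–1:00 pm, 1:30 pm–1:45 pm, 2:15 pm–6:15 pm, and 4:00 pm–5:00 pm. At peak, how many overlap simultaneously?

At 12:30 pm, 2 of the intervals are simultaneously active.
No point has more.

2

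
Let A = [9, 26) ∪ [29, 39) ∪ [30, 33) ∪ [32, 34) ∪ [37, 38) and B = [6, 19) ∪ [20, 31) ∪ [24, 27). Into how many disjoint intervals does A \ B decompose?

2

Merge the first list: [9, 26), [29, 39).
Merge the second list: [6, 19), [20, 31).
A \ B = [19, 20), [31, 39).
That is 2 disjoint pieces.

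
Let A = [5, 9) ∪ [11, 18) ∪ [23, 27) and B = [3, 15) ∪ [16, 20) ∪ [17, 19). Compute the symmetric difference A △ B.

Second set merges to [3, 15), [16, 20).
A but not B: [15, 16), [23, 27).
B but not A: [3, 5), [9, 11), [18, 20).
Combining gives A △ B.

[3, 5) ∪ [9, 11) ∪ [15, 16) ∪ [18, 20) ∪ [23, 27)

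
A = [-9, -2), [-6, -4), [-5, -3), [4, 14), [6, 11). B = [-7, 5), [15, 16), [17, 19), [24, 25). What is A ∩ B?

[-7, -2) ∪ [4, 5)

A, merged: [-9, -2), [4, 14).
[-9, -2) meets the second set on [-7, -2).
[4, 14) meets the second set on [4, 5).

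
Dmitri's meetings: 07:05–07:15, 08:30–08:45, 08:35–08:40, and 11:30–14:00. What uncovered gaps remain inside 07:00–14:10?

07:00-07:05, 07:15-08:30, 08:45-11:30, 14:00-14:10

Covered (merged): 07:05-07:15, 08:30-08:45, 11:30-14:00.
Complement within 07:00-14:10: 07:00-07:05, 07:15-08:30, 08:45-11:30, 14:00-14:10.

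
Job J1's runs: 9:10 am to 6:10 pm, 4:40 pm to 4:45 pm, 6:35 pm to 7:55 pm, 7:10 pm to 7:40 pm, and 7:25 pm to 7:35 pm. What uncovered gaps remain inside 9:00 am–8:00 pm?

The merged coverage is 9:10 am–6:10 pm, 6:35 pm–7:55 pm.
Gaps within 9:00 am–8:00 pm: 9:00 am–9:10 am, 6:10 pm–6:35 pm, 7:55 pm–8:00 pm.

9:00 am–9:10 am, 6:10 pm–6:35 pm, 7:55 pm–8:00 pm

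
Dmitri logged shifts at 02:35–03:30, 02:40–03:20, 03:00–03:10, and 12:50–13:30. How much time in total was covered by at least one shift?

Merged: 02:35–03:30, 12:50–13:30.
Lengths: 55 min + 40 min = 1 h 35 min.

1 h 35 min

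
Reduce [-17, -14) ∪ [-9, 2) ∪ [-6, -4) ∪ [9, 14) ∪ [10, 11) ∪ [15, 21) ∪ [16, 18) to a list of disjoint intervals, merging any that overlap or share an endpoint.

[-17, -14) ∪ [-9, 2) ∪ [9, 14) ∪ [15, 21)

[-9, 2) is disjoint → start new block.
[-6, -4) overlaps/touches [-9, 2) → extend to [-9, 2).
[9, 14) is disjoint → start new block.
[10, 11) overlaps/touches [9, 14) → extend to [9, 14).
[15, 21) is disjoint → start new block.
[16, 18) overlaps/touches [15, 21) → extend to [15, 21).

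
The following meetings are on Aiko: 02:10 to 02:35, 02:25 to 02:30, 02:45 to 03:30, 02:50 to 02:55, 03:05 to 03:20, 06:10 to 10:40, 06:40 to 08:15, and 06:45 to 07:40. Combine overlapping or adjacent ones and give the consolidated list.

02:10–02:35, 02:45–03:30, 06:10–10:40

02:25–02:30 overlaps/touches 02:10–02:35 → extend to 02:10–02:35.
02:45–03:30 is disjoint → start new block.
02:50–02:55 overlaps/touches 02:45–03:30 → extend to 02:45–03:30.
03:05–03:20 overlaps/touches 02:45–03:30 → extend to 02:45–03:30.
06:10–10:40 is disjoint → start new block.
06:40–08:15 overlaps/touches 06:10–10:40 → extend to 06:10–10:40.
06:45–07:40 overlaps/touches 06:10–10:40 → extend to 06:10–10:40.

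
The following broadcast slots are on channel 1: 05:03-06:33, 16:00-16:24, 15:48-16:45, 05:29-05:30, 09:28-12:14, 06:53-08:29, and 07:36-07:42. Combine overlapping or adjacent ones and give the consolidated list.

Sort by start: 05:03–06:33, 05:29–05:30, 06:53–08:29, 07:36–07:42, 09:28–12:14, 15:48–16:45, 16:00–16:24.
05:29–05:30 overlaps/touches 05:03–06:33 → extend to 05:03–06:33.
06:53–08:29 is disjoint → start new block.
07:36–07:42 overlaps/touches 06:53–08:29 → extend to 06:53–08:29.
09:28–12:14 is disjoint → start new block.
15:48–16:45 is disjoint → start new block.
16:00–16:24 overlaps/touches 15:48–16:45 → extend to 15:48–16:45.

05:03–06:33, 06:53–08:29, 09:28–12:14, 15:48–16:45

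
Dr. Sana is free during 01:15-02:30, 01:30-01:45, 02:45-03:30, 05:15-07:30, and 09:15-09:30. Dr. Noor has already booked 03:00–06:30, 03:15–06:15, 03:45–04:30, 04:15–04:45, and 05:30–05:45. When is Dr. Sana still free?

A, merged: 01:15–02:30, 02:45–03:30, 05:15–07:30, 09:15–09:30.
B, merged: 03:00–06:30.
01:15–02:30: no B overlap → unchanged.
02:45–03:30 minus B → 02:45–03:00.
05:15–07:30 minus B → 06:30–07:30.
09:15–09:30: no B overlap → unchanged.

01:15–02:30, 02:45–03:00, 06:30–07:30, 09:15–09:30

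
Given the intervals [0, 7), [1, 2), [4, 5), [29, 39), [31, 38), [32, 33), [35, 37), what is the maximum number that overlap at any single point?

At 32, 3 of the intervals are simultaneously active.
No point has more.

3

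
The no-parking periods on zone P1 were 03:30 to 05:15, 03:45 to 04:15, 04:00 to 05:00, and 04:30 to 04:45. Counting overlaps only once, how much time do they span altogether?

1 h 45 min

Merged: 03:30–05:15.
Length: 1 h 45 min.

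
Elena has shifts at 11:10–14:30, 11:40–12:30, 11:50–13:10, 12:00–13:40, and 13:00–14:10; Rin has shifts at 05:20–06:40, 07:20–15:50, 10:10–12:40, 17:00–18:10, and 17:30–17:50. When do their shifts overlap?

11:10-14:30

Merge the first list: 11:10-14:30.
Merge the second list: 05:20-06:40, 07:20-15:50, 17:00-18:10.
11:10-14:30 overlaps B on 11:10-14:30.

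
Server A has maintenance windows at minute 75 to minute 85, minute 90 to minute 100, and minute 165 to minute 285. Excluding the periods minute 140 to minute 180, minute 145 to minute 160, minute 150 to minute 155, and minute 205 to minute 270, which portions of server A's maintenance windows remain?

minute 75 to minute 85, minute 90 to minute 100, minute 180 to minute 205, minute 270 to minute 285

Merge the second list: minute 140 to minute 180, minute 205 to minute 270.
minute 75 to minute 85 is untouched.
minute 90 to minute 100 is untouched.
minute 165 to minute 285 with B removed leaves minute 180 to minute 205, minute 270 to minute 285.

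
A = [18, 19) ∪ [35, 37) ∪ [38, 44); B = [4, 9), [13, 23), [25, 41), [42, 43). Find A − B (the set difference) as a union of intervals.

[41, 42) ∪ [43, 44)

[18, 19) lies entirely inside B → drops out.
[35, 37) lies entirely inside B → drops out.
[38, 44) with B removed leaves [41, 42), [43, 44).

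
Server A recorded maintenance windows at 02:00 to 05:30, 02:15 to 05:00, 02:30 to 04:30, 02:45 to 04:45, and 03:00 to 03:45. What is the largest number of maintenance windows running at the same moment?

5

Walk the sorted start/end points keeping a running depth.
The depth first hits 5 at 03:00.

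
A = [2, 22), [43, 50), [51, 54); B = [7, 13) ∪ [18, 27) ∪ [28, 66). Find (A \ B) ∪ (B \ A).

[2, 7) ∪ [13, 18) ∪ [22, 27) ∪ [28, 43) ∪ [50, 51) ∪ [54, 66)

Only in the first: [2, 7), [13, 18).
Only in the second: [22, 27), [28, 43), [50, 51), [54, 66).
Together these are the periods covered by exactly one.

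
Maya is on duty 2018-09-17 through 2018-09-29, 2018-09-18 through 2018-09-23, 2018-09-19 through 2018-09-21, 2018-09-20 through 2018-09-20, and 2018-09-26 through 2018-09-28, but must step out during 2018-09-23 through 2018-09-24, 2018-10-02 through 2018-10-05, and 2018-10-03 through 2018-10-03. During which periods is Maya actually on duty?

First set merges to 2018-09-17 through 2018-09-29.
Second set merges to 2018-09-23 through 2018-09-24, 2018-10-02 through 2018-10-05.
2018-09-17 through 2018-09-29 with B removed leaves 2018-09-17 through 2018-09-22, 2018-09-25 through 2018-09-29.

2018-09-17 through 2018-09-22, 2018-09-25 through 2018-09-29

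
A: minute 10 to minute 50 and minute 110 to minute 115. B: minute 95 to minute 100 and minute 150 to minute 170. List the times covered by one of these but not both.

A \ B = minute 10 to minute 50, minute 110 to minute 115.
B \ A = minute 95 to minute 100, minute 150 to minute 170.
Union of the two gives the symmetric difference.

minute 10 to minute 50, minute 95 to minute 100, minute 110 to minute 115, minute 150 to minute 170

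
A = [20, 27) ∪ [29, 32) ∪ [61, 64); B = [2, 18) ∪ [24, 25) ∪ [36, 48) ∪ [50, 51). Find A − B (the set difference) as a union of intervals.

[20, 27) with B removed leaves [20, 24), [25, 27).
[29, 32) is untouched.
[61, 64) is untouched.

[20, 24) ∪ [25, 27) ∪ [29, 32) ∪ [61, 64)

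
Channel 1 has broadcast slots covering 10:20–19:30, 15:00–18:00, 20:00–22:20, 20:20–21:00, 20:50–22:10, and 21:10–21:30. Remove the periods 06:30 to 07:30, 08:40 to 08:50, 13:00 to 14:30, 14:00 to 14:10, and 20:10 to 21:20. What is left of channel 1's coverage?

10:20-13:00, 14:30-19:30, 20:00-20:10, 21:20-22:20

First set merges to 10:20-19:30, 20:00-22:20.
Second set merges to 06:30-07:30, 08:40-08:50, 13:00-14:30, 20:10-21:20.
10:20-19:30 with B removed leaves 10:20-13:00, 14:30-19:30.
20:00-22:20 with B removed leaves 20:00-20:10, 21:20-22:20.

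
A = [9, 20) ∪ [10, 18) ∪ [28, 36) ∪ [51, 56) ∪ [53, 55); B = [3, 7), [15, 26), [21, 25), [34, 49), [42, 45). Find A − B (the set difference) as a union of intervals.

First set merges to [9, 20), [28, 36), [51, 56).
Second set merges to [3, 7), [15, 26), [34, 49).
[9, 20) minus B → [9, 15).
[28, 36) minus B → [28, 34).
[51, 56): no B overlap → unchanged.

[9, 15) ∪ [28, 34) ∪ [51, 56)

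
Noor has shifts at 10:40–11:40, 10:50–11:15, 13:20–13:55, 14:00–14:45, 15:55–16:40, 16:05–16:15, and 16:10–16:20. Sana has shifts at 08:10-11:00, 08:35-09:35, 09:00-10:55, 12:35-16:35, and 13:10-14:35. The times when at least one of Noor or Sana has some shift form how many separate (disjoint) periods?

A, merged: 10:40-11:40, 13:20-13:55, 14:00-14:45, 15:55-16:40.
B, merged: 08:10-11:00, 12:35-16:35.
A ∪ B = 08:10-11:40, 12:35-16:40.
That is 2 disjoint pieces.

2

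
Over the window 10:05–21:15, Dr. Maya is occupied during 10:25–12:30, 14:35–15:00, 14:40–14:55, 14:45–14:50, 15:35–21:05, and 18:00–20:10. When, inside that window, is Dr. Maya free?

10:05-10:25, 12:30-14:35, 15:00-15:35, 21:05-21:15

After merging, the occupied span is 10:25-12:30, 14:35-15:00, 15:35-21:05.
Complement within 10:05-21:15: 10:05-10:25, 12:30-14:35, 15:00-15:35, 21:05-21:15.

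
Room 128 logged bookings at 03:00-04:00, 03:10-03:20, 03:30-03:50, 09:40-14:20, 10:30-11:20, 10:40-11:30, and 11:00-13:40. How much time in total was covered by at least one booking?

5 h 40 min

Merged: 03:00–04:00, 09:40–14:20.
Lengths: 1 h + 4 h 40 min = 5 h 40 min.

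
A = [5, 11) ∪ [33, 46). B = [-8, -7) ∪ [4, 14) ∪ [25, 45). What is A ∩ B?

[5, 11) ∪ [33, 45)

[5, 11) ∩ B → [5, 11).
[33, 46) ∩ B → [33, 45).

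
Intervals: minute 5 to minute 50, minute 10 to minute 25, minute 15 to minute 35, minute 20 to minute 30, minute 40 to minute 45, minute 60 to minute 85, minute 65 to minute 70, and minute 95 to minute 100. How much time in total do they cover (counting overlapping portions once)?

Merged: minute 5 to minute 50, minute 60 to minute 85, minute 95 to minute 100.
Lengths: 45 minutes + 25 minutes + 5 minutes = 75 minutes.

75 minutes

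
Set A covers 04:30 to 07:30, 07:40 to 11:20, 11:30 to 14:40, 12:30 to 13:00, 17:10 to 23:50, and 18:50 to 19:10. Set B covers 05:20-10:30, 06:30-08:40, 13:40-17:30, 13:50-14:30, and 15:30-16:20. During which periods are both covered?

A, merged: 04:30-07:30, 07:40-11:20, 11:30-14:40, 17:10-23:50.
B, merged: 05:20-10:30, 13:40-17:30.
04:30-07:30 ∩ B → 05:20-07:30.
07:40-11:20 ∩ B → 07:40-10:30.
11:30-14:40 ∩ B → 13:40-14:40.
17:10-23:50 ∩ B → 17:10-17:30.

05:20-07:30, 07:40-10:30, 13:40-14:40, 17:10-17:30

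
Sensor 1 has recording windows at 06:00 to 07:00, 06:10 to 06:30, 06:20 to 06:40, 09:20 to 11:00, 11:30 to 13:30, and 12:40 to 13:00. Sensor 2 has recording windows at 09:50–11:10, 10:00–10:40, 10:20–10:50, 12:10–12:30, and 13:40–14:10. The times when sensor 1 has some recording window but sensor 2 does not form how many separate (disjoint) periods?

A, merged: 06:00–07:00, 09:20–11:00, 11:30–13:30.
B, merged: 09:50–11:10, 12:10–12:30, 13:40–14:10.
A \ B = 06:00–07:00, 09:20–09:50, 11:30–12:10, 12:30–13:30.
That is 4 disjoint pieces.

4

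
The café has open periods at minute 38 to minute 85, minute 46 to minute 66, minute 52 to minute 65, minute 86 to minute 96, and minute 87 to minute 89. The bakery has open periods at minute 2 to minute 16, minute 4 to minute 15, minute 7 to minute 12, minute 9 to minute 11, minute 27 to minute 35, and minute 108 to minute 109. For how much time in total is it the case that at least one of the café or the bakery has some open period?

80 minutes

A, merged: minute 38 to minute 85, minute 86 to minute 96.
B, merged: minute 2 to minute 16, minute 27 to minute 35, minute 108 to minute 109.
A ∪ B = minute 2 to minute 16, minute 27 to minute 35, minute 38 to minute 85, minute 86 to minute 96, minute 108 to minute 109.
Total: 14 minutes + 8 minutes + 47 minutes + 10 minutes + 1 minute = 80 minutes.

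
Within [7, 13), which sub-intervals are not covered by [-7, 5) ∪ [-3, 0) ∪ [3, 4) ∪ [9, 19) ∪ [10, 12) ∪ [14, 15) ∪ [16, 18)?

Covered (merged): [-7, 5), [9, 19).
Uncovered inside [7, 13): [7, 9).

[7, 9)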